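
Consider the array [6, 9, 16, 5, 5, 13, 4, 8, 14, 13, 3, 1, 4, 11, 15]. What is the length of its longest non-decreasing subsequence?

One longest non-decreasing subsequence is 6, 9, 13, 14, 15 (positions 1,2,6,9,15), of length 5; no longer one exists.

5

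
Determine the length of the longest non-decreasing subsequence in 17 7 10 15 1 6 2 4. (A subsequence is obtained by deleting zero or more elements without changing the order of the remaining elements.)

Scanning left to right, the best length ending at each element is: 17→1, 7→1, 10→2, 15→3, 1→1, 6→2, 2→2, 4→3.
So the longest non-decreasing subsequence has length 3, e.g. 7, 10, 15.

3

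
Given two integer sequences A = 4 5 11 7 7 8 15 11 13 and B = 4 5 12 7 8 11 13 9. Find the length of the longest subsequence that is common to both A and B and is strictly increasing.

6

A longest common strictly increasing subsequence is 4, 5, 7, 8, 11, 13 (length 6); it appears in order in both A and B, and no longer such subsequence exists.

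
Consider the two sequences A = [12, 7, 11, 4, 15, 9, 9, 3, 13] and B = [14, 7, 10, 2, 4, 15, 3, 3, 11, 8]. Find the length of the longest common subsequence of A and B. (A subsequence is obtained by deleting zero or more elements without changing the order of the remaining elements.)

A longest common subsequence is 7, 4, 15, 3 (length 4); the LCS DP confirms no longer common subsequence exists.

4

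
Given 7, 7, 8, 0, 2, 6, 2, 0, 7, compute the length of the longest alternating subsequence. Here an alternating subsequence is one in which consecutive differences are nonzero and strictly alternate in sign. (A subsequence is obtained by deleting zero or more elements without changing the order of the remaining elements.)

6

Track the best alternating length ending on an up-step vs a down-step at each position: up/down = 1/1, 1/1, 2/1, 1/3, 4/3, 4/3, 4/5, 1/5, 6/3.
The maximum over both is 6; one such subsequence is 7, 8, 0, 6, 2, 7.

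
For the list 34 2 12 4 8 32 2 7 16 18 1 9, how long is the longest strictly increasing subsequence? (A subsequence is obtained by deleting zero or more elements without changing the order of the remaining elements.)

5

Let dp[i] be the longest increasing subsequence ending at position i. Then dp = [1, 1, 2, 2, 3, 4, 1, 3, 4, 5, 1, 4].
The maximum is 5; one witness is 2, 4, 8, 16, 18 at positions 2,4,5,9,10.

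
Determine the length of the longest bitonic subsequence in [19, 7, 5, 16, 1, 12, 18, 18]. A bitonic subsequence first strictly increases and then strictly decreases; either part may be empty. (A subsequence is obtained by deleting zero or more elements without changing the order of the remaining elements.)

4

One longest bitonic subsequence is 19, 7, 5, 1 (positions 1,2,3,5): it rises to 19 then falls. Length 4 is optimal.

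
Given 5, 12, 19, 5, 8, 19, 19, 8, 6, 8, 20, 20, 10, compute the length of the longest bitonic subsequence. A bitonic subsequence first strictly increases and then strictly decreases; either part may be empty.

One longest bitonic subsequence is 5, 12, 19, 8, 6 (positions 1,2,3,8,9): it rises to 19 then falls. Length 5 is optimal.

5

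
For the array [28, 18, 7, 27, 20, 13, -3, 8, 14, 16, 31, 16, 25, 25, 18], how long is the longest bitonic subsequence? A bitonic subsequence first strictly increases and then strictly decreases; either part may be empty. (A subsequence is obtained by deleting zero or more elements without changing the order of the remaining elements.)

Let inc[i] be the LIS ending at i and dec[i] the longest strictly decreasing subsequence starting at i. inc = [1, 1, 1, 2, 2, 2, 1, 2, 3, 4, 5, 4, 5, 5, 5], dec = [5, 3, 2, 4, 3, 2, 1, 1, 1, 1, 3, 1, 2, 2, 1].
max_i inc[i]+dec[i]−1 = 7, with one witness 7, 13, 14, 16, 31, 25, 18.

7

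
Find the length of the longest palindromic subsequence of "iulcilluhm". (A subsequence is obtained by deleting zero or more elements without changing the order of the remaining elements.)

5

Using dp[i][j] = 2 + dp[i+1][j−1] if the ends match, else max(dp[i+1][j], dp[i][j−1]):
dp[1][10] = 5. A witness is ulllu at positions 2,3,6,7,8.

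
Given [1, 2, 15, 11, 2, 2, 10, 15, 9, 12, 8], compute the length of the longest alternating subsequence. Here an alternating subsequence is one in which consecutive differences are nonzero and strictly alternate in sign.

7

A longest alternating subsequence is 1, 15, 2, 10, 9, 12, 8 (positions 1,3,5,7,9,10,11); its 6 consecutive differences strictly alternate in sign, and length 7 is optimal.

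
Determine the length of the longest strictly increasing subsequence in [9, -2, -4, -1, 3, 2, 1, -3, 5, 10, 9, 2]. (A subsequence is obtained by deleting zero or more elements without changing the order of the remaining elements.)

One longest increasing subsequence is -2, -1, 3, 5, 10 (positions 2,4,5,9,10), of length 5; no longer one exists.

5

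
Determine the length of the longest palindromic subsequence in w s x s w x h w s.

5

One longest palindromic subsequence is swhws (positions 2,5,7,8,9); it reads the same forward and backward, and the interval DP gives dp[1][9] = 5.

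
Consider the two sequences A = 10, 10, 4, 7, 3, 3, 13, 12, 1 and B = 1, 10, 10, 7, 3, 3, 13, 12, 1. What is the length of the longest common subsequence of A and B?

Backtracking the LCS table gives one alignment: 10 (A1,B2) → 10 (A2,B3) → 7 (A4,B4) → 3 (A5,B5) → 3 (A6,B6) → 13 (A7,B7) → 12 (A8,B8) → 1 (A9,B9).
So the longest common subsequence has length 8.

8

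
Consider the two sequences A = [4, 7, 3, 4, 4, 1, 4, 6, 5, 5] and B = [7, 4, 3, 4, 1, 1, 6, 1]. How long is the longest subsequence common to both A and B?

A longest common subsequence is 4, 3, 4, 1, 6 (length 5); the LCS DP confirms no longer common subsequence exists.

5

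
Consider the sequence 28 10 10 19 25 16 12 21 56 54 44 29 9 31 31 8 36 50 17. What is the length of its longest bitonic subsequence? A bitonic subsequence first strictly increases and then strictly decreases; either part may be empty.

Let inc[i] be the LIS ending at i and dec[i] the longest strictly decreasing subsequence starting at i. inc = [1, 1, 1, 2, 3, 2, 2, 3, 4, 4, 4, 4, 1, 5, 5, 1, 6, 7, 3], dec = [6, 3, 3, 5, 5, 4, 3, 3, 6, 5, 4, 3, 2, 2, 2, 1, 2, 2, 1].
max_i inc[i]+dec[i]−1 = 9, with one witness 10, 19, 25, 56, 54, 44, 29, 9, 8.

9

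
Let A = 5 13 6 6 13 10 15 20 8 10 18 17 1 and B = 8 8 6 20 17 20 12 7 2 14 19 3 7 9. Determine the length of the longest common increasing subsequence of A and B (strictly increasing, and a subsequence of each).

2

A longest common strictly increasing subsequence is 6, 20 (length 2); it appears in order in both A and B, and no longer such subsequence exists.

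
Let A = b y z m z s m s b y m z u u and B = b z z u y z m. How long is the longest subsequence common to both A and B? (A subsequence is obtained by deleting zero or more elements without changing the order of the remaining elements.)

5

Backtracking the LCS table gives one alignment: b (A1,B1) → z (A3,B2) → z (A5,B3) → y (A10,B5) → m (A11,B7).
So the longest common subsequence has length 5.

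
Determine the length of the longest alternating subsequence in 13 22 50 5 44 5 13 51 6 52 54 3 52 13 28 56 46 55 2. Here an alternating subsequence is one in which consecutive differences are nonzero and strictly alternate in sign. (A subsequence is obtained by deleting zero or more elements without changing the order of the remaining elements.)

Track the best alternating length ending on an up-step vs a down-step at each position: up/down = 1/1, 2/1, 2/1, 1/3, 4/3, 1/5, 6/5, 6/1, 6/7, 8/1, 8/1, 1/9, 10/9, 10/11, 12/11, 12/1, 12/13, 14/13, 1/15.
The maximum over both is 15; one such subsequence is 13, 22, 5, 44, 5, 13, 6, 52, 3, 52, 13, 56, 46, 55, 2.

15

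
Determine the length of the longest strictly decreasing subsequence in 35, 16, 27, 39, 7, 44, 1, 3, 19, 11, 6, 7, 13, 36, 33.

5

One longest decreasing subsequence is 35, 27, 19, 11, 6 (positions 1,3,9,10,11), of length 5; no longer one exists.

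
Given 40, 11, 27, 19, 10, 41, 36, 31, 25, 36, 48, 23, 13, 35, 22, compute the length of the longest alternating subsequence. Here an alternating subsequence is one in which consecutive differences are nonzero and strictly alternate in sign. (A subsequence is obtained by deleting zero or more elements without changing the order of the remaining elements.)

10

A longest alternating subsequence is 40, 11, 27, 19, 41, 31, 36, 23, 35, 22 (positions 1,2,3,4,6,8,10,12,14,15); its 9 consecutive differences strictly alternate in sign, and length 10 is optimal.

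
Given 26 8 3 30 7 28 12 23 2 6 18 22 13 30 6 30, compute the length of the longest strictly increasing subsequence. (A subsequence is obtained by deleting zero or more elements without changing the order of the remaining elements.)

6

Scanning left to right, the best length ending at each element is: 26→1, 8→1, 3→1, 30→2, 7→2, 28→3, 12→3, 23→4, 2→1, 6→2, 18→4, 22→5, 13→4, 30→6, 6→2, 30→6.
So the longest increasing subsequence has length 6, e.g. 3, 7, 12, 18, 22, 30.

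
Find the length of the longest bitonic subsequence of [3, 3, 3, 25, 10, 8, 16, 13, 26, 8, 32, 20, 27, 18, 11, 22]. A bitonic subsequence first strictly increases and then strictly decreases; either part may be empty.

8

One longest bitonic subsequence is 3, 10, 16, 26, 32, 27, 18, 11 (positions 1,5,7,9,11,13,14,15): it rises to 32 then falls. Length 8 is optimal.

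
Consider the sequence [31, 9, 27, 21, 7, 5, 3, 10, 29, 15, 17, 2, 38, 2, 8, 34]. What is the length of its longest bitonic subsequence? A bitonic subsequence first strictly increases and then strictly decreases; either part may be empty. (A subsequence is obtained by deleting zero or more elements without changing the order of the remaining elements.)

7

Let inc[i] be the LIS ending at i and dec[i] the longest strictly decreasing subsequence starting at i. inc = [1, 1, 2, 2, 1, 1, 1, 2, 3, 3, 4, 1, 5, 1, 2, 5], dec = [7, 5, 6, 5, 4, 3, 2, 2, 3, 2, 2, 1, 2, 1, 1, 1].
max_i inc[i]+dec[i]−1 = 7, with one witness 31, 27, 21, 7, 5, 3, 2.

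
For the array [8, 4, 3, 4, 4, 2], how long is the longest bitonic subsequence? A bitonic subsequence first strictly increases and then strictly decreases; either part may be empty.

One longest bitonic subsequence is 8, 4, 3, 2 (positions 1,2,3,6): it rises to 8 then falls. Length 4 is optimal.

4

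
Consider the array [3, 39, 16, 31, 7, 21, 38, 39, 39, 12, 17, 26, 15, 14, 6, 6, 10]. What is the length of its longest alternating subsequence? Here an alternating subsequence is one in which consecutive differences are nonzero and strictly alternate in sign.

10

A longest alternating subsequence is 3, 39, 16, 31, 7, 21, 12, 17, 6, 10 (positions 1,2,3,4,5,6,10,11,15,17); its 9 consecutive differences strictly alternate in sign, and length 10 is optimal.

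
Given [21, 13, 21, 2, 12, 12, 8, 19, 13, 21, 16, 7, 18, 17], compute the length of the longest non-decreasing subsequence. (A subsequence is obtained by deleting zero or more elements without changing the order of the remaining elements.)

Let dp[i] be the longest non-decreasing subsequence ending at position i. Then dp = [1, 1, 2, 1, 2, 3, 2, 4, 4, 5, 5, 2, 6, 6].
The maximum is 6; one witness is 2, 12, 12, 13, 16, 18 at positions 4,5,6,9,11,13.

6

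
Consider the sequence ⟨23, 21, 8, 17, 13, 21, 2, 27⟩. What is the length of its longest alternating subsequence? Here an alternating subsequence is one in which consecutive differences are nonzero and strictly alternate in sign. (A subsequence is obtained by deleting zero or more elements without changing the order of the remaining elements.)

7

A longest alternating subsequence is 23, 8, 17, 13, 21, 2, 27 (positions 1,3,4,5,6,7,8); its 6 consecutive differences strictly alternate in sign, and length 7 is optimal.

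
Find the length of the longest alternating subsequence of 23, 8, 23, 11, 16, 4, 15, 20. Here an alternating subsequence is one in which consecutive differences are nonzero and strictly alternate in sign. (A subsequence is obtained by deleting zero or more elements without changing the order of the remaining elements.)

7

Track the best alternating length ending on an up-step vs a down-step at each position: up/down = 1/1, 1/2, 3/1, 3/4, 5/4, 1/6, 7/6, 7/4.
The maximum over both is 7; one such subsequence is 23, 8, 23, 11, 16, 4, 15.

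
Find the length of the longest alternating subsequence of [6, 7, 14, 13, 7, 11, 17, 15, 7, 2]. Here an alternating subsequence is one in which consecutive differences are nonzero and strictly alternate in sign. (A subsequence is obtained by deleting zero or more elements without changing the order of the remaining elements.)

5

Track the best alternating length ending on an up-step vs a down-step at each position: up/down = 1/1, 2/1, 2/1, 2/3, 2/3, 4/3, 4/1, 4/5, 2/5, 1/5.
The maximum over both is 5; one such subsequence is 6, 14, 13, 17, 15.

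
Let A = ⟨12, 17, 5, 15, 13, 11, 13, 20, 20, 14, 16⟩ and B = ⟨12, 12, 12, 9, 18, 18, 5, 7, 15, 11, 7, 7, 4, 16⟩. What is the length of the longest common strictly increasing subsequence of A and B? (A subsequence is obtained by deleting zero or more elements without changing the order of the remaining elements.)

3

For each value that appears in both, track the longest common increasing run ending there.
The best achievable length is 3; one witness is 12, 15, 16 (A-positions 1,4,11, B-positions 1,9,14).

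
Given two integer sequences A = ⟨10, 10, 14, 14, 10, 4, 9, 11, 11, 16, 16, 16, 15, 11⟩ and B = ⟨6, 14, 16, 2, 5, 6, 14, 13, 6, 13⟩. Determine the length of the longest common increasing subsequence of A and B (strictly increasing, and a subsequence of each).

2

For each value that appears in both, track the longest common increasing run ending there.
The best achievable length is 2; one witness is 14, 16 (A-positions 3,10, B-positions 2,3).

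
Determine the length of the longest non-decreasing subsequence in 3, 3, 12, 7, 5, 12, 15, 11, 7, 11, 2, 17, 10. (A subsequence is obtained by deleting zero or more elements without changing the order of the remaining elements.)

6

Scanning left to right, the best length ending at each element is: 3→1, 3→2, 12→3, 7→3, 5→3, 12→4, 15→5, 11→4, 7→4, 11→5, 2→1, 17→6, 10→5.
So the longest non-decreasing subsequence has length 6, e.g. 3, 3, 12, 12, 15, 17.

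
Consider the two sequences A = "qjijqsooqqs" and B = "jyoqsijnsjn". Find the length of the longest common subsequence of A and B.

4

Backtracking the LCS table gives one alignment: q (A1,B4) → i (A3,B6) → j (A4,B7) → s (A6,B9).
So the longest common subsequence has length 4.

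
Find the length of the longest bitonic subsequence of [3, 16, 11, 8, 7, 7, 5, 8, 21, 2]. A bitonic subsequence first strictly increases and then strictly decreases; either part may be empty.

One longest bitonic subsequence is 3, 16, 11, 8, 7, 5, 2 (positions 1,2,3,4,6,7,10): it rises to 16 then falls. Length 7 is optimal.

7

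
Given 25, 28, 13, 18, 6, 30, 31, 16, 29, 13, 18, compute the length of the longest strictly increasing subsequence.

4

Let dp[i] be the longest increasing subsequence ending at position i. Then dp = [1, 2, 1, 2, 1, 3, 4, 2, 3, 2, 3].
The maximum is 4; one witness is 25, 28, 30, 31 at positions 1,2,6,7.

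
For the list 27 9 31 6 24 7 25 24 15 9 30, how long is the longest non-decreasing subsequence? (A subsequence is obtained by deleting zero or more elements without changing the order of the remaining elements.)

One longest non-decreasing subsequence is 9, 24, 25, 30 (positions 2,5,7,11), of length 4; no longer one exists.

4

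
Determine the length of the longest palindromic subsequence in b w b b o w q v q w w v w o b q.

10

One longest palindromic subsequence is bowvwwvwob (positions 4,5,6,8,10,11,12,13,14,15); it reads the same forward and backward, and the interval DP gives dp[1][16] = 10.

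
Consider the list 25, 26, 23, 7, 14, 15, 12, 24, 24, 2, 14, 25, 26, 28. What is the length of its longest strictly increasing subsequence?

One longest increasing subsequence is 7, 14, 15, 24, 25, 26, 28 (positions 4,5,6,8,12,13,14), of length 7; no longer one exists.

7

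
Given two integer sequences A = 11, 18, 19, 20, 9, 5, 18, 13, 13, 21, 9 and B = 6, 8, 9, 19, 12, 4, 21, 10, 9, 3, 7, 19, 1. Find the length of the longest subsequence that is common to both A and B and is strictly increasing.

A longest common strictly increasing subsequence is 9, 21 (length 2); it appears in order in both A and B, and no longer such subsequence exists.

2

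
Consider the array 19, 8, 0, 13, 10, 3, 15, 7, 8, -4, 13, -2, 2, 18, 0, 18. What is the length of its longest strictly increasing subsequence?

Scanning left to right, the best length ending at each element is: 19→1, 8→1, 0→1, 13→2, 10→2, 3→2, 15→3, 7→3, 8→4, -4→1, 13→5, -2→2, 2→3, 18→6, 0→3, 18→6.
So the longest increasing subsequence has length 6, e.g. 0, 3, 7, 8, 13, 18.

6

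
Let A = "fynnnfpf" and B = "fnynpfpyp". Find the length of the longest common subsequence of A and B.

Backtracking the LCS table gives one alignment: f (A1,B1) → y (A2,B3) → n (A3,B4) → f (A6,B6) → p (A7,B9).
So the longest common subsequence has length 5.

5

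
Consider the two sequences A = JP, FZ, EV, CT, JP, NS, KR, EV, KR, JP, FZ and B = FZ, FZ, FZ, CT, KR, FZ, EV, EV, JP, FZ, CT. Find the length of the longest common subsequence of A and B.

A longest common subsequence is FZ, CT, KR, EV, JP, FZ (length 6); the LCS DP confirms no longer common subsequence exists.

6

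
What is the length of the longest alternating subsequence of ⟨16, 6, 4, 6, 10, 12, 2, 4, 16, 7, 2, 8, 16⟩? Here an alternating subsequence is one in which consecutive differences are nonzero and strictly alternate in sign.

Track the best alternating length ending on an up-step vs a down-step at each position: up/down = 1/1, 1/2, 1/2, 3/2, 3/2, 3/2, 1/4, 5/4, 5/1, 5/6, 1/6, 7/6, 7/1.
The maximum over both is 7; one such subsequence is 16, 4, 6, 2, 16, 7, 8.

7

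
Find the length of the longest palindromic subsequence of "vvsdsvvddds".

7

One longest palindromic subsequence is vvsdsvv (positions 1,2,3,4,5,6,7); it reads the same forward and backward, and the interval DP gives dp[1][11] = 7.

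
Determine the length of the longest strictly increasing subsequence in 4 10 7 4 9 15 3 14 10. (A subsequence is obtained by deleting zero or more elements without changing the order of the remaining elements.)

Let dp[i] be the longest increasing subsequence ending at position i. Then dp = [1, 2, 2, 1, 3, 4, 1, 4, 4].
The maximum is 4; one witness is 4, 7, 9, 15 at positions 1,3,5,6.

4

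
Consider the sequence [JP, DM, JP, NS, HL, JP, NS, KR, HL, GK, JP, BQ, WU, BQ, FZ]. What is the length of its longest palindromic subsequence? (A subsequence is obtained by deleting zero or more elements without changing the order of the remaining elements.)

5

One longest palindromic subsequence is JP HL KR HL JP (positions 3,5,8,9,11); it reads the same forward and backward, and the interval DP gives dp[1][15] = 5.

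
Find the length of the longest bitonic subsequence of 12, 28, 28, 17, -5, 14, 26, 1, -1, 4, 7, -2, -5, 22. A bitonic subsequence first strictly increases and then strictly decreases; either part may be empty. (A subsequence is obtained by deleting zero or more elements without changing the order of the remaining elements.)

One longest bitonic subsequence is 12, 28, 17, 14, 1, -1, -2, -5 (positions 1,2,4,6,8,9,12,13): it rises to 28 then falls. Length 8 is optimal.

8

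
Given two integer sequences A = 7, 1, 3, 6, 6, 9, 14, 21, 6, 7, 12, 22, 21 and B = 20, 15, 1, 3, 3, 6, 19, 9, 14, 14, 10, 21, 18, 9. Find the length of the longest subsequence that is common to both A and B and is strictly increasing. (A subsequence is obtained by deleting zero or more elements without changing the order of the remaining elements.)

For each value that appears in both, track the longest common increasing run ending there.
The best achievable length is 6; one witness is 1, 3, 6, 9, 14, 21 (A-positions 2,3,4,6,7,8, B-positions 3,4,6,8,9,12).

6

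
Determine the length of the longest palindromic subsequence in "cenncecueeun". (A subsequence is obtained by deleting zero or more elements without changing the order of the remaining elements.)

Using dp[i][j] = 2 + dp[i+1][j−1] if the ends match, else max(dp[i+1][j], dp[i][j−1]):
dp[1][12] = 6. A witness is nueeun at positions 3,8,9,10,11,12.

6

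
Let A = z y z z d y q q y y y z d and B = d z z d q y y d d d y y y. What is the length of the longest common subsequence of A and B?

7

A longest common subsequence is zzdyyyy (length 7); the LCS DP confirms no longer common subsequence exists.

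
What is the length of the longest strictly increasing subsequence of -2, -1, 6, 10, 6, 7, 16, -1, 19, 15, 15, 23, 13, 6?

7

Scanning left to right, the best length ending at each element is: -2→1, -1→2, 6→3, 10→4, 6→3, 7→4, 16→5, -1→2, 19→6, 15→5, 15→5, 23→7, 13→5, 6→3.
So the longest increasing subsequence has length 7, e.g. -2, -1, 6, 10, 16, 19, 23.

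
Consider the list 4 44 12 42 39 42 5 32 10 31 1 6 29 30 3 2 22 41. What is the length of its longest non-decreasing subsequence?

Let dp[i] be the longest non-decreasing subsequence ending at position i. Then dp = [1, 2, 2, 3, 3, 4, 2, 3, 3, 4, 1, 3, 4, 5, 2, 2, 4, 6].
The maximum is 6; one witness is 4, 5, 10, 29, 30, 41 at positions 1,7,9,13,14,18.

6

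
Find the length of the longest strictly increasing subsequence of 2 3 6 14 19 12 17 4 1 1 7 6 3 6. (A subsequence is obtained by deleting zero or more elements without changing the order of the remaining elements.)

Let dp[i] be the longest increasing subsequence ending at position i. Then dp = [1, 2, 3, 4, 5, 4, 5, 3, 1, 1, 4, 4, 2, 4].
The maximum is 5; one witness is 2, 3, 6, 14, 19 at positions 1,2,3,4,5.

5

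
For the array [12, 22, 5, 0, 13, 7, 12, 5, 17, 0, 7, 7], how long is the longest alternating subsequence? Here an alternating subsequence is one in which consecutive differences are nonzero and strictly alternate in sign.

10

Track the best alternating length ending on an up-step vs a down-step at each position: up/down = 1/1, 2/1, 1/3, 1/3, 4/3, 4/5, 6/5, 4/7, 8/3, 1/9, 10/9, 10/9.
The maximum over both is 10; one such subsequence is 12, 22, 5, 13, 7, 12, 5, 17, 0, 7.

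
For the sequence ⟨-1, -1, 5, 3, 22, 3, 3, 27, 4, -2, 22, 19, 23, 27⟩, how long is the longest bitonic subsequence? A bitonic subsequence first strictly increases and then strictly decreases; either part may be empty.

Let inc[i] be the LIS ending at i and dec[i] the longest strictly decreasing subsequence starting at i. inc = [1, 1, 2, 2, 3, 2, 2, 4, 3, 1, 4, 4, 5, 6], dec = [2, 2, 3, 2, 3, 2, 2, 3, 2, 1, 2, 1, 1, 1].
max_i inc[i]+dec[i]−1 = 6, with one witness -1, 5, 22, 27, 22, 19.

6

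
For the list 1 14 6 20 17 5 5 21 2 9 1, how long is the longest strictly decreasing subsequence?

Scanning left to right, the best length ending at each element is: 1→1, 14→1, 6→2, 20→1, 17→2, 5→3, 5→3, 21→1, 2→4, 9→3, 1→5.
So the longest decreasing subsequence has length 5, e.g. 14, 6, 5, 2, 1.

5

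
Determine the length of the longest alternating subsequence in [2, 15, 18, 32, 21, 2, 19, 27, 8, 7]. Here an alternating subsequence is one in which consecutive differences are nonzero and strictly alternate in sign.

Track the best alternating length ending on an up-step vs a down-step at each position: up/down = 1/1, 2/1, 2/1, 2/1, 2/3, 1/3, 4/3, 4/3, 4/5, 4/5.
The maximum over both is 5; one such subsequence is 2, 15, 2, 19, 8.

5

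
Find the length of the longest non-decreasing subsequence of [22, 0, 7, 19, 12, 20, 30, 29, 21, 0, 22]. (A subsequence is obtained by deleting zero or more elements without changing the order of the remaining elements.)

One longest non-decreasing subsequence is 0, 7, 19, 20, 21, 22 (positions 2,3,4,6,9,11), of length 6; no longer one exists.

6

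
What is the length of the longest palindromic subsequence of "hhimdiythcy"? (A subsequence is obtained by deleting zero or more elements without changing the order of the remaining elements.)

5

Using dp[i][j] = 2 + dp[i+1][j−1] if the ends match, else max(dp[i+1][j], dp[i][j−1]):
dp[1][11] = 5. A witness is hidih at positions 2,3,5,6,9.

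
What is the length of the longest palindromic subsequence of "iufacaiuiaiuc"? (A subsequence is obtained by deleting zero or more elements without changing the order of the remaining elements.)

One longest palindromic subsequence is cuiaiuc (positions 5,8,9,10,11,12,13); it reads the same forward and backward, and the interval DP gives dp[1][13] = 7.

7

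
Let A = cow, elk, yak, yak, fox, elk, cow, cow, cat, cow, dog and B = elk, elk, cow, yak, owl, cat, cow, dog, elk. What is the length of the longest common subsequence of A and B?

6

Backtracking the LCS table gives one alignment: elk (A2,B1) → elk (A6,B2) → cow (A7,B3) → cat (A9,B6) → cow (A10,B7) → dog (A11,B8).
So the longest common subsequence has length 6.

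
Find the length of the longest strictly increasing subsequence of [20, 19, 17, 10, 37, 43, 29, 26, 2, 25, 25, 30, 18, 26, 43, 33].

4

One longest increasing subsequence is 20, 29, 30, 43 (positions 1,7,12,15), of length 4; no longer one exists.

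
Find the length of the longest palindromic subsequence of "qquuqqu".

One longest palindromic subsequence is qquuqq (positions 1,2,3,4,5,6); it reads the same forward and backward, and the interval DP gives dp[1][7] = 6.

6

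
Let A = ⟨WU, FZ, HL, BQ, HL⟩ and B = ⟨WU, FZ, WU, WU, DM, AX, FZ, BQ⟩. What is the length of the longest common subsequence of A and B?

3

A longest common subsequence is WU, FZ, BQ (length 3); the LCS DP confirms no longer common subsequence exists.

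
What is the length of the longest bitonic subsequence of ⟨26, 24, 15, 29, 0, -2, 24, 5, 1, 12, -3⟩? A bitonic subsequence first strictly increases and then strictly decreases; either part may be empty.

Let inc[i] be the LIS ending at i and dec[i] the longest strictly decreasing subsequence starting at i. inc = [1, 1, 1, 2, 1, 1, 2, 2, 2, 3, 1], dec = [6, 5, 4, 5, 3, 2, 4, 3, 2, 2, 1].
max_i inc[i]+dec[i]−1 = 6, with one witness 26, 24, 15, 5, 1, -3.

6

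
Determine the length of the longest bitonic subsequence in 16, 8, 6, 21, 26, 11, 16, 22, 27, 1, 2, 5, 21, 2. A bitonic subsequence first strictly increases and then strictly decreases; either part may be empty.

One longest bitonic subsequence is 8, 11, 16, 22, 27, 21, 2 (positions 2,6,7,8,9,13,14): it rises to 27 then falls. Length 7 is optimal.

7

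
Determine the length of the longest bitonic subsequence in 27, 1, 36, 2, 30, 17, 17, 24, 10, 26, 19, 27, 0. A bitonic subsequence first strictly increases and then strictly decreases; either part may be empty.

7

Let inc[i] be the LIS ending at i and dec[i] the longest strictly decreasing subsequence starting at i. inc = [1, 1, 2, 2, 3, 3, 3, 4, 3, 5, 4, 6, 1], dec = [4, 2, 5, 2, 4, 3, 3, 3, 2, 3, 2, 2, 1].
max_i inc[i]+dec[i]−1 = 7, with one witness 1, 2, 17, 24, 26, 19, 0.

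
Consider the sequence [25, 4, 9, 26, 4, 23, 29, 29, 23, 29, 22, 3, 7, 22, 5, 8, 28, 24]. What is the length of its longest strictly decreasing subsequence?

Scanning left to right, the best length ending at each element is: 25→1, 4→2, 9→2, 26→1, 4→3, 23→2, 29→1, 29→1, 23→2, 29→1, 22→3, 3→4, 7→4, 22→3, 5→5, 8→4, 28→2, 24→3.
So the longest decreasing subsequence has length 5, e.g. 25, 23, 22, 7, 5.

5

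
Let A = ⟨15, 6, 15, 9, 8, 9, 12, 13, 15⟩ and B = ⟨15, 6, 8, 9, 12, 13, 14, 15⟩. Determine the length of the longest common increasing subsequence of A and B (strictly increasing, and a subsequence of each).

6

A longest common strictly increasing subsequence is 6, 8, 9, 12, 13, 15 (length 6); it appears in order in both A and B, and no longer such subsequence exists.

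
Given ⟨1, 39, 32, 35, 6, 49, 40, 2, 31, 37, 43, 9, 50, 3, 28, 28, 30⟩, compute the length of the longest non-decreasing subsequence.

Let dp[i] be the longest non-decreasing subsequence ending at position i. Then dp = [1, 2, 2, 3, 2, 4, 4, 2, 3, 4, 5, 3, 6, 3, 4, 5, 6].
The maximum is 6; one witness is 1, 32, 35, 40, 43, 50 at positions 1,3,4,7,11,13.

6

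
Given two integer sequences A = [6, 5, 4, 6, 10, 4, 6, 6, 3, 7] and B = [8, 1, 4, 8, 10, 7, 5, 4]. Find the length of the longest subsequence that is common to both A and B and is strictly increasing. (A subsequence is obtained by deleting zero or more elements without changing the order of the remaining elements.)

2

For each value that appears in both, track the longest common increasing run ending there.
The best achievable length is 2; one witness is 4, 10 (A-positions 3,5, B-positions 3,5).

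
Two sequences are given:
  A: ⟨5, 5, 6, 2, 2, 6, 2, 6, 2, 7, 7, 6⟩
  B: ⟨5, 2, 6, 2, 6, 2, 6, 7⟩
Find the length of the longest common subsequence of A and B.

7

Backtracking the LCS table gives one alignment: 5 (A1,B1) → 6 (A3,B3) → 2 (A5,B4) → 6 (A6,B5) → 2 (A7,B6) → 6 (A8,B7) → 7 (A11,B8).
So the longest common subsequence has length 7.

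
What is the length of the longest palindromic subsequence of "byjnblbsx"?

3

Using dp[i][j] = 2 + dp[i+1][j−1] if the ends match, else max(dp[i+1][j], dp[i][j−1]):
dp[1][9] = 3. A witness is blb at positions 5,6,7.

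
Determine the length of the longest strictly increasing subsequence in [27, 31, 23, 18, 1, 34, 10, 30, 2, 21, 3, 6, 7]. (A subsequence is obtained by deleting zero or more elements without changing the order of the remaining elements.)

5

Let dp[i] be the longest increasing subsequence ending at position i. Then dp = [1, 2, 1, 1, 1, 3, 2, 3, 2, 3, 3, 4, 5].
The maximum is 5; one witness is 1, 2, 3, 6, 7 at positions 5,9,11,12,13.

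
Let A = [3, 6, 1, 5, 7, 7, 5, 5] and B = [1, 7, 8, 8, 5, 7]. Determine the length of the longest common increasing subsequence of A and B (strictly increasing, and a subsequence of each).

3

For each value that appears in both, track the longest common increasing run ending there.
The best achievable length is 3; one witness is 1, 5, 7 (A-positions 3,4,5, B-positions 1,5,6).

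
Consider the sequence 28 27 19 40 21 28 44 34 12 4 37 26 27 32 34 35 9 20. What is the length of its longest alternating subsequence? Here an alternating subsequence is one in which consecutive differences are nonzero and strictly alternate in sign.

A longest alternating subsequence is 28, 27, 40, 21, 44, 34, 37, 26, 27, 9, 20 (positions 1,2,4,5,7,8,11,12,13,17,18); its 10 consecutive differences strictly alternate in sign, and length 11 is optimal.

11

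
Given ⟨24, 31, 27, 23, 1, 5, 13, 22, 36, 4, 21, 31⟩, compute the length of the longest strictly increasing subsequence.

5

One longest increasing subsequence is 1, 5, 13, 22, 36 (positions 5,6,7,8,9), of length 5; no longer one exists.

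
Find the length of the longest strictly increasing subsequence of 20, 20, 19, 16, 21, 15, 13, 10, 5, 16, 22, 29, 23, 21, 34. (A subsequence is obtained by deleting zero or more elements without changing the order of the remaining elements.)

Scanning left to right, the best length ending at each element is: 20→1, 20→1, 19→1, 16→1, 21→2, 15→1, 13→1, 10→1, 5→1, 16→2, 22→3, 29→4, 23→4, 21→3, 34→5.
So the longest increasing subsequence has length 5, e.g. 20, 21, 22, 29, 34.

5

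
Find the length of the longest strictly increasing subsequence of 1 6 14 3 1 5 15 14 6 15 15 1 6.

Scanning left to right, the best length ending at each element is: 1→1, 6→2, 14→3, 3→2, 1→1, 5→3, 15→4, 14→4, 6→4, 15→5, 15→5, 1→1, 6→4.
So the longest increasing subsequence has length 5, e.g. 1, 3, 5, 14, 15.

5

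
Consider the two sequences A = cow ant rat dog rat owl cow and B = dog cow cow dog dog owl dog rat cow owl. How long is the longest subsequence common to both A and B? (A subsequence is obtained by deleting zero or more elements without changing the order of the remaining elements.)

Backtracking the LCS table gives one alignment: cow (A1,B3) → dog (A4,B7) → rat (A5,B8) → owl (A6,B10).
So the longest common subsequence has length 4.

4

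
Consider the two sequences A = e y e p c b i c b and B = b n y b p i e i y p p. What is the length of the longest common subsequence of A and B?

A longest common subsequence is eyp (length 3); the LCS DP confirms no longer common subsequence exists.

3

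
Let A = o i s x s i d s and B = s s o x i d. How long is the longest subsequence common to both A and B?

Backtracking the LCS table gives one alignment: o (A1,B3) → x (A4,B4) → i (A6,B5) → d (A7,B6).
So the longest common subsequence has length 4.

4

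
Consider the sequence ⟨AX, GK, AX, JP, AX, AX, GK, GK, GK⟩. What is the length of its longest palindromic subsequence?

5

One longest palindromic subsequence is GK AX AX AX GK (positions 2,3,5,6,9); it reads the same forward and backward, and the interval DP gives dp[1][9] = 5.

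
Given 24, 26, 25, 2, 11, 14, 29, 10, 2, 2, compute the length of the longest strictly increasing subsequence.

Scanning left to right, the best length ending at each element is: 24→1, 26→2, 25→2, 2→1, 11→2, 14→3, 29→4, 10→2, 2→1, 2→1.
So the longest increasing subsequence has length 4, e.g. 2, 11, 14, 29.

4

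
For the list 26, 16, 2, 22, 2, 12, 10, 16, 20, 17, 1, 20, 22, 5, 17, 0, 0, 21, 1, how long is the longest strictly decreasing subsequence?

6

Scanning left to right, the best length ending at each element is: 26→1, 16→2, 2→3, 22→2, 2→3, 12→3, 10→4, 16→3, 20→3, 17→4, 1→5, 20→3, 22→2, 5→5, 17→4, 0→6, 0→6, 21→3, 1→6.
So the longest decreasing subsequence has length 6, e.g. 26, 16, 12, 10, 1, 0.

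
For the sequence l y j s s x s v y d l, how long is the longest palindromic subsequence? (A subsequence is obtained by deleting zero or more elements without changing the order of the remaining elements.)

7

Using dp[i][j] = 2 + dp[i+1][j−1] if the ends match, else max(dp[i+1][j], dp[i][j−1]):
dp[1][11] = 7. A witness is lysxsyl at positions 1,2,5,6,7,9,11.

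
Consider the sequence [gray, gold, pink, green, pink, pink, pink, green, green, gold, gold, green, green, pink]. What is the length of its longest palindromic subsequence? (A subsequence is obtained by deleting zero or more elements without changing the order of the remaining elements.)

Using dp[i][j] = 2 + dp[i+1][j−1] if the ends match, else max(dp[i+1][j], dp[i][j−1]):
dp[1][14] = 8. A witness is pink green green gold gold green green pink at positions 3,4,8,10,11,12,13,14.

8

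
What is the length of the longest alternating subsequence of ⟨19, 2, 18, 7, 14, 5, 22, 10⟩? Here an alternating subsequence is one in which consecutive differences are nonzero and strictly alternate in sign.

A longest alternating subsequence is 19, 2, 18, 7, 14, 5, 22, 10 (positions 1,2,3,4,5,6,7,8); its 7 consecutive differences strictly alternate in sign, and length 8 is optimal.

8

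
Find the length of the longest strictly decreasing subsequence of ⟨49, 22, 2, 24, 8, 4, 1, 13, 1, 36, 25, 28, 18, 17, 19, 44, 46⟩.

Let dp[i] be the longest decreasing subsequence ending at position i. Then dp = [1, 2, 3, 2, 3, 4, 5, 3, 5, 2, 3, 3, 4, 5, 4, 2, 2].
The maximum is 5; one witness is 49, 22, 8, 4, 1 at positions 1,2,5,6,7.

5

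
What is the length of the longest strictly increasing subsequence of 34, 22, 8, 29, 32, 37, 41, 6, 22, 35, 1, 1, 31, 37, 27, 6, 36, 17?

5

One longest increasing subsequence is 22, 29, 32, 37, 41 (positions 2,4,5,6,7), of length 5; no longer one exists.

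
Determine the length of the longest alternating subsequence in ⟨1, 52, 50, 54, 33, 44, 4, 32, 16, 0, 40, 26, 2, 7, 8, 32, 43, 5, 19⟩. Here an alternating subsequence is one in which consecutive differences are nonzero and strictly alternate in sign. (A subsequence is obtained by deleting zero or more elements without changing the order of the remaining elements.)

14

A longest alternating subsequence is 1, 52, 50, 54, 33, 44, 4, 32, 16, 40, 2, 7, 5, 19 (positions 1,2,3,4,5,6,7,8,9,11,13,14,18,19); its 13 consecutive differences strictly alternate in sign, and length 14 is optimal.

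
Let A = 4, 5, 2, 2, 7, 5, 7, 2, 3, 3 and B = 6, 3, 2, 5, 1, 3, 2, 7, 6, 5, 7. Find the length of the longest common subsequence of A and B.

5

A longest common subsequence is 5, 2, 7, 5, 7 (length 5); the LCS DP confirms no longer common subsequence exists.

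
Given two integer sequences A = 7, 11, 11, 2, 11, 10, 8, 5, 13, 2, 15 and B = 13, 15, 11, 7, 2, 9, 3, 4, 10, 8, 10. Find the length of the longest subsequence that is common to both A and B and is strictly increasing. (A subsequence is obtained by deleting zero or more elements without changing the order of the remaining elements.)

For each value that appears in both, track the longest common increasing run ending there.
The best achievable length is 2; one witness is 13, 15 (A-positions 9,11, B-positions 1,2).

2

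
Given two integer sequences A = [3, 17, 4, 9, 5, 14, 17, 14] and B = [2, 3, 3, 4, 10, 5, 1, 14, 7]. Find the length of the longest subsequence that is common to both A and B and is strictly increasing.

For each value that appears in both, track the longest common increasing run ending there.
The best achievable length is 4; one witness is 3, 4, 5, 14 (A-positions 1,3,5,6, B-positions 2,4,6,8).

4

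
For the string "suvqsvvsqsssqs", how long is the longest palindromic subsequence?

Using dp[i][j] = 2 + dp[i+1][j−1] if the ends match, else max(dp[i+1][j], dp[i][j−1]):
dp[1][14] = 9. A witness is sqsssssqs at positions 1,4,5,8,10,11,12,13,14.

9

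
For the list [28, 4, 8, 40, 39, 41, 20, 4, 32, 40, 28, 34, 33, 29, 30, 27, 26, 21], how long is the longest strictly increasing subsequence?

Let dp[i] be the longest increasing subsequence ending at position i. Then dp = [1, 1, 2, 3, 3, 4, 3, 1, 4, 5, 4, 5, 5, 5, 6, 4, 4, 4].
The maximum is 6; one witness is 4, 8, 20, 28, 29, 30 at positions 2,3,7,11,14,15.

6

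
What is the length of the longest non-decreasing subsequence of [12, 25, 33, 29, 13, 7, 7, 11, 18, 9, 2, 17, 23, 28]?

6

Let dp[i] be the longest non-decreasing subsequence ending at position i. Then dp = [1, 2, 3, 3, 2, 1, 2, 3, 4, 3, 1, 4, 5, 6].
The maximum is 6; one witness is 7, 7, 11, 18, 23, 28 at positions 6,7,8,9,13,14.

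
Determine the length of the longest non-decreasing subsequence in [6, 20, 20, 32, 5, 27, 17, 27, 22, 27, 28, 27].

7

One longest non-decreasing subsequence is 6, 20, 20, 27, 27, 27, 28 (positions 1,2,3,6,8,10,11), of length 7; no longer one exists.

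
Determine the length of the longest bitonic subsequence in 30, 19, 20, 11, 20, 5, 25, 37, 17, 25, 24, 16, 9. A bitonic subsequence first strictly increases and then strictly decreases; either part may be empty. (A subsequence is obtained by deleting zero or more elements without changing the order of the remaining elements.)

8

One longest bitonic subsequence is 19, 20, 25, 37, 25, 24, 16, 9 (positions 2,3,7,8,10,11,12,13): it rises to 37 then falls. Length 8 is optimal.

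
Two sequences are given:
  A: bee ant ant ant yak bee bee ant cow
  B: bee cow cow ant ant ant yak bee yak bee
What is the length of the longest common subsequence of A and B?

A longest common subsequence is bee, ant, ant, ant, yak, bee, bee (length 7); the LCS DP confirms no longer common subsequence exists.

7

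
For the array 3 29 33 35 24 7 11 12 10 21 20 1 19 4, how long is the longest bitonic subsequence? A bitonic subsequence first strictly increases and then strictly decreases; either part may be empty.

Let inc[i] be the LIS ending at i and dec[i] the longest strictly decreasing subsequence starting at i. inc = [1, 2, 3, 4, 2, 2, 3, 4, 3, 5, 5, 1, 5, 2], dec = [2, 6, 6, 6, 5, 2, 3, 3, 2, 4, 3, 1, 2, 1].
max_i inc[i]+dec[i]−1 = 9, with one witness 3, 29, 33, 35, 24, 21, 20, 19, 4.

9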